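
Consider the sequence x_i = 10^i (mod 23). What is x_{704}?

x_1 = 10,  x_2 = 8,  x_3 = 11,  x_4 = 18,  x_5 = 19,  x_6 = 6,  x_7 = 14,  x_8 = 2,  x_9 = 20,  x_{10} = 16,  x_{11} = 22,  x_{12} = 13,  x_{13} = 15,  x_{14} = 12,  x_{15} = 5,  x_{16} = 4,  x_{17} = 17,  x_{18} = 9,  x_{19} = 21,  x_{20} = 3,  x_{21} = 7,  x_{22} = 1,  x_{23} = 10.
The sequence repeats with period 22.
So x_{704} = x_{1 + ((704-1) mod 22)} = x_{22} = 1.

1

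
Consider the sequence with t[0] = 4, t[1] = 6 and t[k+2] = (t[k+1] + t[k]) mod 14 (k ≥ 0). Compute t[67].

2

Listing terms: t[0] = 4,  t[1] = 6,  t[2] = 10,  t[3] = 2,  t[4] = 12,  t[5] = 0,  t[6] = 12,  t[7] = 12,  t[8] = 10,  t[9] = 8,  t[10] = 4,  t[11] = 12,  t[12] = 2,  t[13] = 0,  t[14] = 2,  t[15] = 2,  t[16] = 4,  t[17] = 6.
Since (t[16], t[17]) = (t[0], t[1]) = (4, 6) (two consecutive terms determine the rest), the sequence is periodic with period 16.
So t[67] = t[0 + ((67-0) mod 16)] = t[3] = 2.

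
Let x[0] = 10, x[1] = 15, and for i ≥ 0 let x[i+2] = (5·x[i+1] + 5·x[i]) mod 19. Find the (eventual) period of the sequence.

Computing terms: x[0] = 10,  x[1] = 15,  x[2] = 11,  x[3] = 16,  x[4] = 2,  x[5] = 14,  x[6] = 4,  x[7] = 14,  x[8] = 14,  x[9] = 7,  x[10] = 10,  x[11] = 9,  x[12] = 0,  x[13] = 7,  x[14] = 16,  x[15] = 1,  x[16] = 9,  x[17] = 12,  x[18] = 10,  x[19] = 15.
Since (x[18], x[19]) = (x[0], x[1]) = (10, 15) (two consecutive terms determine the rest), the sequence is periodic with period 18.

18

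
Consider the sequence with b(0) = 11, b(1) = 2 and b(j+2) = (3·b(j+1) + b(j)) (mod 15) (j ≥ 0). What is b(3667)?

8

b(0) = 11,  b(1) = 2,  b(2) = 2,  b(3) = 8,  b(4) = 11,  b(5) = 11,  b(6) = 14,  b(7) = 8,  b(8) = 8,  b(9) = 2,  b(10) = 14,  b(11) = 14,  b(12) = 11,  b(13) = 2.
The sequence repeats with period 12.
(3667 - 0) mod 12 = 7, so b(3667) = b(7) = 8.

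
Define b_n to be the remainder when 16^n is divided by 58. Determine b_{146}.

20

Listing terms: b_0 = 1, b_1 = 16, b_2 = 24, b_3 = 36, b_4 = 54, b_5 = 52, b_6 = 20, b_7 = 30, b_8 = 16.
Since b_8 = b_1 = 16, the sequence is eventually periodic: after a pre-period of length 1 it cycles with period 7.
For n ≥ 1, b_n depends only on (n - 1) mod 7. (146 - 1) mod 7 = 5, so b_{146} = b_6 = 20.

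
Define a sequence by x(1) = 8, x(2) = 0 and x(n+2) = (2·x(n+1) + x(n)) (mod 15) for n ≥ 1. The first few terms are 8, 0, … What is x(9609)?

x(1) = 8,  x(2) = 0,  x(3) = 8,  x(4) = 1,  x(5) = 10,  x(6) = 6,  x(7) = 7,  x(8) = 5,  x(9) = 2,  x(10) = 9,  x(11) = 5,  x(12) = 4,  x(13) = 13,  x(14) = 0,  x(15) = 13,  x(16) = 11,  x(17) = 5,  x(18) = 6,  x(19) = 2,  x(20) = 10,  x(21) = 7,  x(22) = 9,  x(23) = 10,  x(24) = 14,  x(25) = 8,  x(26) = 0.
The sequence repeats with period 24.
(9609 - 1) mod 24 = 8, so x(9609) = x(9) = 2.

2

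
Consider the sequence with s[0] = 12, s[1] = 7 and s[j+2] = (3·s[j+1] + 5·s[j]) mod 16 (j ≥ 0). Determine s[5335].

3

We have s[0] = 12, s[1] = 7, s[2] = 1, s[3] = 6, s[4] = 7, s[5] = 3, s[6] = 12, s[7] = 3, s[8] = 5, s[9] = 14, s[10] = 3, s[11] = 15, s[12] = 12, s[13] = 15, s[14] = 9, s[15] = 6, s[16] = 15, s[17] = 11, s[18] = 12, s[19] = 11, s[20] = 13, s[21] = 14, s[22] = 11, s[23] = 7, s[24] = 12, s[25] = 7.
The sequence repeats with period 24.
So s[5335] = s[0 + ((5335-0) mod 24)] = s[7] = 3.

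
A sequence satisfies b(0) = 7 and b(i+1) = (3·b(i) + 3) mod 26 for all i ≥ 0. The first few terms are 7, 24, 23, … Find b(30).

7

b(0) = 7,  b(1) = 24,  b(2) = 23,  b(3) = 20,  b(4) = 11,  b(5) = 10,  b(6) = 7.
The sequence repeats with period 6.
(30 - 0) mod 6 = 0, so b(30) = b(0) = 7.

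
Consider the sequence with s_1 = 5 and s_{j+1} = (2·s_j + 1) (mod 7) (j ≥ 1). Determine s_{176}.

s_1 = 5, s_2 = 4, s_3 = 2, s_4 = 5.
The sequence repeats with period 3.
(176 - 1) mod 3 = 1, so s_{176} = s_2 = 4.

4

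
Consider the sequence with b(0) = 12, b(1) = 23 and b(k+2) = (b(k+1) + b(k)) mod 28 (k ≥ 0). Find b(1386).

Computing terms: b(0) = 12,  b(1) = 23,  b(2) = 7,  b(3) = 2,  b(4) = 9,  b(5) = 11,  b(6) = 20,  b(7) = 3,  b(8) = 23,  b(9) = 26,  b(10) = 21,  b(11) = 19,  b(12) = 12,  b(13) = 3,  b(14) = 15,  b(15) = 18,  b(16) = 5,  b(17) = 23,  b(18) = 0,  b(19) = 23,  b(20) = 23,  b(21) = 18,  b(22) = 13,  b(23) = 3,  b(24) = 16,  b(25) = 19,  b(26) = 7,  b(27) = 26,  b(28) = 5,  b(29) = 3,  b(30) = 8,  b(31) = 11,  b(32) = 19,  b(33) = 2,  b(34) = 21,  b(35) = 23,  b(36) = 16,  b(37) = 11,  b(38) = 27,  b(39) = 10,  b(40) = 9,  b(41) = 19,  b(42) = 0,  b(43) = 19,  b(44) = 19,  b(45) = 10,  b(46) = 1,  b(47) = 11,  b(48) = 12,  b(49) = 23.
The sequence repeats with period 48.
So b(1386) = b(0 + ((1386-0) mod 48)) = b(42) = 0.

0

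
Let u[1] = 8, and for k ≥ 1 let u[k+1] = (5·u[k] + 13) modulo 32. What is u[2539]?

We have u[1] = 8; u[2] = 21; u[3] = 22; u[4] = 27; u[5] = 20; u[6] = 17; u[7] = 2; u[8] = 23; u[9] = 0; u[10] = 13; u[11] = 14; u[12] = 19; u[13] = 12; u[14] = 9; u[15] = 26; u[16] = 15; u[17] = 24; u[18] = 5; u[19] = 6; u[20] = 11; u[21] = 4; u[22] = 1; u[23] = 18; u[24] = 7; u[25] = 16; u[26] = 29; u[27] = 30; u[28] = 3; u[29] = 28; u[30] = 25; u[31] = 10; u[32] = 31; u[33] = 8.
Since u[33] = u[1] = 8, the sequence is periodic with period 32.
So u[2539] = u[1 + ((2539-1) mod 32)] = u[11] = 14.

14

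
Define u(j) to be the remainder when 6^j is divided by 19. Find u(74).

17

Listing terms: u(0) = 1, u(1) = 6, u(2) = 17, u(3) = 7, u(4) = 4, u(5) = 5, u(6) = 11, u(7) = 9, u(8) = 16, u(9) = 1.
The sequence repeats with period 9.
So u(74) = u(0 + ((74-0) mod 9)) = u(2) = 17.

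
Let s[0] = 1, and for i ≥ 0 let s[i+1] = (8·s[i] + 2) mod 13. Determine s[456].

1

We have s[0] = 1; s[1] = 10; s[2] = 4; s[3] = 8; s[4] = 1.
The sequence repeats with period 4.
(456 - 0) mod 4 = 0, so s[456] = s[0] = 1.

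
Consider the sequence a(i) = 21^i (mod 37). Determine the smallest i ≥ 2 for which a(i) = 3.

a(1) = 21, a(2) = 34, a(3) = 11, a(4) = 9, a(5) = 4, a(6) = 10, a(7) = 25, a(8) = 7, a(9) = 36, a(10) = 16, a(11) = 3, a(12) = 26, a(13) = 28, a(14) = 33, a(15) = 27, a(16) = 12, a(17) = 30, a(18) = 1, a(19) = 21.
The sequence repeats with period 18.
The value 3 first appears (with i ≥ 2) at a(11).

11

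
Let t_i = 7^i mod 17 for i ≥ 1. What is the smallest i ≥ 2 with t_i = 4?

We have t_1 = 7,  t_2 = 15,  t_3 = 3,  t_4 = 4,  t_5 = 11,  t_6 = 9,  t_7 = 12,  t_8 = 16,  t_9 = 10,  t_{10} = 2,  t_{11} = 14,  t_{12} = 13,  t_{13} = 6,  t_{14} = 8,  t_{15} = 5,  t_{16} = 1,  t_{17} = 7.
The sequence repeats with period 16.
The value 4 first appears (with i ≥ 2) at t_4.

4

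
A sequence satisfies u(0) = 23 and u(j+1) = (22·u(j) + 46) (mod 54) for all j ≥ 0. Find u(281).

22

u(0) = 23,  u(1) = 12,  u(2) = 40,  u(3) = 8,  u(4) = 6,  u(5) = 16,  u(6) = 20,  u(7) = 0,  u(8) = 46,  u(9) = 32,  u(10) = 48,  u(11) = 22,  u(12) = 44,  u(13) = 42,  u(14) = 52,  u(15) = 2,  u(16) = 36,  u(17) = 28,  u(18) = 14,  u(19) = 30,  u(20) = 4,  u(21) = 26,  u(22) = 24,  u(23) = 34,  u(24) = 38,  u(25) = 18,  u(26) = 10,  u(27) = 50,  u(28) = 12.
Since u(28) = u(1) = 12, the sequence is eventually periodic: after a pre-period of length 1 it cycles with period 27.
For j ≥ 1, u(j) depends only on (j - 1) mod 27. (281 - 1) mod 27 = 10, so u(281) = u(11) = 22.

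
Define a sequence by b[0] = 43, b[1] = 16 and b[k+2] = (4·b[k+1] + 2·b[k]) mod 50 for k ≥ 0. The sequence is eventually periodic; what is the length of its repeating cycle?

20

b[0] = 43, b[1] = 16, b[2] = 0, b[3] = 32, b[4] = 28, b[5] = 26, b[6] = 10, b[7] = 42, b[8] = 38, b[9] = 36, b[10] = 20, b[11] = 2, b[12] = 48, b[13] = 46, b[14] = 30, b[15] = 12, b[16] = 8, b[17] = 6, b[18] = 40, b[19] = 22, b[20] = 18, b[21] = 16, b[22] = 0.
Since (b[21], b[22]) = (b[1], b[2]) = (16, 0) (two consecutive terms determine the rest), the sequence is eventually periodic: after a pre-period of length 1 it cycles with period 20.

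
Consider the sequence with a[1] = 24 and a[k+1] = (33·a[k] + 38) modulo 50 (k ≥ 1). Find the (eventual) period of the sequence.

20

Listing terms: a[1] = 24; a[2] = 30; a[3] = 28; a[4] = 12; a[5] = 34; a[6] = 10; a[7] = 18; a[8] = 32; a[9] = 44; a[10] = 40; a[11] = 8; a[12] = 2; a[13] = 4; a[14] = 20; a[15] = 48; a[16] = 22; a[17] = 14; a[18] = 0; a[19] = 38; a[20] = 42; a[21] = 24.
The sequence repeats with period 20.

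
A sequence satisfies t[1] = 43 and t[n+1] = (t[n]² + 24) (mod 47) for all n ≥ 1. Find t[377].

t[1] = 43; t[2] = 40; t[3] = 26; t[4] = 42; t[5] = 2; t[6] = 28; t[7] = 9; t[8] = 11; t[9] = 4; t[10] = 40.
Since t[10] = t[2] = 40, the sequence is eventually periodic: after a pre-period of length 1 it cycles with period 8.
For n ≥ 2, t[n] depends only on (n - 2) mod 8. (377 - 2) mod 8 = 7, so t[377] = t[9] = 4.

4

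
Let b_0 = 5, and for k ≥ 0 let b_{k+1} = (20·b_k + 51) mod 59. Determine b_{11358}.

54

We have b_0 = 5, b_1 = 33, b_2 = 3, b_3 = 52, b_4 = 29, b_5 = 41, b_6 = 45, b_7 = 7, b_8 = 14, b_9 = 36, b_{10} = 4, b_{11} = 13, b_{12} = 16, b_{13} = 17, b_{14} = 37, b_{15} = 24, b_{16} = 0, b_{17} = 51, b_{18} = 9, b_{19} = 54, b_{20} = 10, b_{21} = 15, b_{22} = 56, b_{23} = 50, b_{24} = 48, b_{25} = 8, b_{26} = 34, b_{27} = 23, b_{28} = 39, b_{29} = 5.
Since b_{29} = b_0 = 5, the sequence is periodic with period 29.
So b_{11358} = b_{0 + ((11358-0) mod 29)} = b_{19} = 54.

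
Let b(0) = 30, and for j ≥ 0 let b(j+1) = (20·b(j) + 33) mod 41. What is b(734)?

Listing terms: b(0) = 30, b(1) = 18, b(2) = 24, b(3) = 21, b(4) = 2, b(5) = 32, b(6) = 17, b(7) = 4, b(8) = 31, b(9) = 38, b(10) = 14, b(11) = 26, b(12) = 20, b(13) = 23, b(14) = 1, b(15) = 12, b(16) = 27, b(17) = 40, b(18) = 13, b(19) = 6, b(20) = 30.
The sequence repeats with period 20.
So b(734) = b(0 + ((734-0) mod 20)) = b(14) = 1.

1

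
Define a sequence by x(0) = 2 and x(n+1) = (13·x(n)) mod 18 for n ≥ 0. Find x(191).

Listing terms: x(0) = 2; x(1) = 8; x(2) = 14; x(3) = 2.
The sequence repeats with period 3.
(191 - 0) mod 3 = 2, so x(191) = x(2) = 14.

14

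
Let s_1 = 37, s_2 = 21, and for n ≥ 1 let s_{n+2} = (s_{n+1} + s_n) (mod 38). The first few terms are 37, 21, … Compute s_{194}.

s_1 = 37,  s_2 = 21,  s_3 = 20,  s_4 = 3,  s_5 = 23,  s_6 = 26,  s_7 = 11,  s_8 = 37,  s_9 = 10,  s_{10} = 9,  s_{11} = 19,  s_{12} = 28,  s_{13} = 9,  s_{14} = 37,  s_{15} = 8,  s_{16} = 7,  s_{17} = 15,  s_{18} = 22,  s_{19} = 37,  s_{20} = 21.
The sequence repeats with period 18.
So s_{194} = s_{1 + ((194-1) mod 18)} = s_{14} = 37.

37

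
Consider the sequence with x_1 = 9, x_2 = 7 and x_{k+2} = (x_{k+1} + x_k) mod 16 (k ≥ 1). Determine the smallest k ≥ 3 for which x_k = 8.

x_1 = 9, x_2 = 7, x_3 = 0, x_4 = 7, x_5 = 7, x_6 = 14, x_7 = 5, x_8 = 3, x_9 = 8, x_{10} = 11, x_{11} = 3, x_{12} = 14, x_{13} = 1, x_{14} = 15, x_{15} = 0, x_{16} = 15, x_{17} = 15, x_{18} = 14, x_{19} = 13, x_{20} = 11, x_{21} = 8, x_{22} = 3, x_{23} = 11, x_{24} = 14, x_{25} = 9, x_{26} = 7.
The sequence repeats with period 24.
The value 8 first appears (with k ≥ 3) at x_9.

9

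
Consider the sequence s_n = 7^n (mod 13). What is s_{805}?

Computing terms: s_0 = 1,  s_1 = 7,  s_2 = 10,  s_3 = 5,  s_4 = 9,  s_5 = 11,  s_6 = 12,  s_7 = 6,  s_8 = 3,  s_9 = 8,  s_{10} = 4,  s_{11} = 2,  s_{12} = 1.
Since s_{12} = s_0 = 1, the sequence is periodic with period 12.
So s_{805} = s_{0 + ((805-0) mod 12)} = s_1 = 7.

7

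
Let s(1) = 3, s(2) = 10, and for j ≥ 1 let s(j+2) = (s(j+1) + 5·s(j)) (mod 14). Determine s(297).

11

Computing terms: s(1) = 3,  s(2) = 10,  s(3) = 11,  s(4) = 5,  s(5) = 4,  s(6) = 1,  s(7) = 7,  s(8) = 12,  s(9) = 5,  s(10) = 9,  s(11) = 6,  s(12) = 9,  s(13) = 11,  s(14) = 0,  s(15) = 13,  s(16) = 13,  s(17) = 8,  s(18) = 3,  s(19) = 1,  s(20) = 2,  s(21) = 7,  s(22) = 3,  s(23) = 10.
The sequence repeats with period 21.
(297 - 1) mod 21 = 2, so s(297) = s(3) = 11.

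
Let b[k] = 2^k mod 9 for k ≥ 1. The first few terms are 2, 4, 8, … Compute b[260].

We have b[1] = 2; b[2] = 4; b[3] = 8; b[4] = 7; b[5] = 5; b[6] = 1; b[7] = 2.
Since b[7] = b[1] = 2, the sequence is periodic with period 6.
(260 - 1) mod 6 = 1, so b[260] = b[2] = 4.

4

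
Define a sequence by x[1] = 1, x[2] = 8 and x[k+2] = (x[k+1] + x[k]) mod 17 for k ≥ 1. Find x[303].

2

We have x[1] = 1,  x[2] = 8,  x[3] = 9,  x[4] = 0,  x[5] = 9,  x[6] = 9,  x[7] = 1,  x[8] = 10,  x[9] = 11,  x[10] = 4,  x[11] = 15,  x[12] = 2,  x[13] = 0,  x[14] = 2,  x[15] = 2,  x[16] = 4,  x[17] = 6,  x[18] = 10,  x[19] = 16,  x[20] = 9,  x[21] = 8,  x[22] = 0,  x[23] = 8,  x[24] = 8,  x[25] = 16,  x[26] = 7,  x[27] = 6,  x[28] = 13,  x[29] = 2,  x[30] = 15,  x[31] = 0,  x[32] = 15,  x[33] = 15,  x[34] = 13,  x[35] = 11,  x[36] = 7,  x[37] = 1,  x[38] = 8.
Since (x[37], x[38]) = (x[1], x[2]) = (1, 8) (two consecutive terms determine the rest), the sequence is periodic with period 36.
(303 - 1) mod 36 = 14, so x[303] = x[15] = 2.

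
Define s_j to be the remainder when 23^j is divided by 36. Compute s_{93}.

35

Listing terms: s_0 = 1; s_1 = 23; s_2 = 25; s_3 = 35; s_4 = 13; s_5 = 11; s_6 = 1.
Since s_6 = s_0 = 1, the sequence is periodic with period 6.
(93 - 0) mod 6 = 3, so s_{93} = s_3 = 35.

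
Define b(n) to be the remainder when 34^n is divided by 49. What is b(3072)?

Computing terms: b(0) = 1; b(1) = 34; b(2) = 29; b(3) = 6; b(4) = 8; b(5) = 27; b(6) = 36; b(7) = 48; b(8) = 15; b(9) = 20; b(10) = 43; b(11) = 41; b(12) = 22; b(13) = 13; b(14) = 1.
Since b(14) = b(0) = 1, the sequence is periodic with period 14.
(3072 - 0) mod 14 = 6, so b(3072) = b(6) = 36.

36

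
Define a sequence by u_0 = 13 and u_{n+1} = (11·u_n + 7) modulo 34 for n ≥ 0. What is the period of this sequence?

16

We have u_0 = 13,  u_1 = 14,  u_2 = 25,  u_3 = 10,  u_4 = 15,  u_5 = 2,  u_6 = 29,  u_7 = 20,  u_8 = 23,  u_9 = 22,  u_{10} = 11,  u_{11} = 26,  u_{12} = 21,  u_{13} = 0,  u_{14} = 7,  u_{15} = 16,  u_{16} = 13.
Since u_{16} = u_0 = 13, the sequence is periodic with period 16.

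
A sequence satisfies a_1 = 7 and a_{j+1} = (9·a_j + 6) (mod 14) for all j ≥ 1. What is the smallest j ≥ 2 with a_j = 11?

3

Computing terms: a_1 = 7,  a_2 = 13,  a_3 = 11,  a_4 = 7.
The sequence repeats with period 3.
The value 11 first appears (with j ≥ 2) at a_3.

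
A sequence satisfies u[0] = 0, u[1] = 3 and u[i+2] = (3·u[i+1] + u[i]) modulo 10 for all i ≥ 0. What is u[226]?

1

Listing terms: u[0] = 0,  u[1] = 3,  u[2] = 9,  u[3] = 0,  u[4] = 9,  u[5] = 7,  u[6] = 0,  u[7] = 7,  u[8] = 1,  u[9] = 0,  u[10] = 1,  u[11] = 3,  u[12] = 0,  u[13] = 3.
Since (u[12], u[13]) = (u[0], u[1]) = (0, 3) (two consecutive terms determine the rest), the sequence is periodic with period 12.
(226 - 0) mod 12 = 10, so u[226] = u[10] = 1.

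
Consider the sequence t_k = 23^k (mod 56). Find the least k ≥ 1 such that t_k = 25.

t_0 = 1; t_1 = 23; t_2 = 25; t_3 = 15; t_4 = 9; t_5 = 39; t_6 = 1.
Since t_6 = t_0 = 1, the sequence is periodic with period 6.
The value 25 first appears (with k ≥ 1) at t_2.

2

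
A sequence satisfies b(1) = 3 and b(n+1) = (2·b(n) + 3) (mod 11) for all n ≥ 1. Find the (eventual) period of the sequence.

10

b(1) = 3; b(2) = 9; b(3) = 10; b(4) = 1; b(5) = 5; b(6) = 2; b(7) = 7; b(8) = 6; b(9) = 4; b(10) = 0; b(11) = 3.
Since b(11) = b(1) = 3, the sequence is periodic with period 10.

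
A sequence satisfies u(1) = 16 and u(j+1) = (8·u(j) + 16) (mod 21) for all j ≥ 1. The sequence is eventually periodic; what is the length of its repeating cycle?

Computing terms: u(1) = 16,  u(2) = 18,  u(3) = 13,  u(4) = 15,  u(5) = 10,  u(6) = 12,  u(7) = 7,  u(8) = 9,  u(9) = 4,  u(10) = 6,  u(11) = 1,  u(12) = 3,  u(13) = 19,  u(14) = 0,  u(15) = 16.
Since u(15) = u(1) = 16, the sequence is periodic with period 14.

14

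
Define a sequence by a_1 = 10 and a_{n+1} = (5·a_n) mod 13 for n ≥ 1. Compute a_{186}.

11

We have a_1 = 10; a_2 = 11; a_3 = 3; a_4 = 2; a_5 = 10.
Since a_5 = a_1 = 10, the sequence is periodic with period 4.
So a_{186} = a_{1 + ((186-1) mod 4)} = a_2 = 11.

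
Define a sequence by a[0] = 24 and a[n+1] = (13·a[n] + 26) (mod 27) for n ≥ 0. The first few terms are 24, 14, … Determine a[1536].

18

Computing terms: a[0] = 24, a[1] = 14, a[2] = 19, a[3] = 3, a[4] = 11, a[5] = 7, a[6] = 9, a[7] = 8, a[8] = 22, a[9] = 15, a[10] = 5, a[11] = 10, a[12] = 21, a[13] = 2, a[14] = 25, a[15] = 0, a[16] = 26, a[17] = 13, a[18] = 6, a[19] = 23, a[20] = 1, a[21] = 12, a[22] = 20, a[23] = 16, a[24] = 18, a[25] = 17, a[26] = 4, a[27] = 24.
The sequence repeats with period 27.
(1536 - 0) mod 27 = 24, so a[1536] = a[24] = 18.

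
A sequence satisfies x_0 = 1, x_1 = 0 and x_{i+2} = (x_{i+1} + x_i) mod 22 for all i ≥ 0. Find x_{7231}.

x_0 = 1, x_1 = 0, x_2 = 1, x_3 = 1, x_4 = 2, x_5 = 3, x_6 = 5, x_7 = 8, x_8 = 13, x_9 = 21, x_{10} = 12, x_{11} = 11, x_{12} = 1, x_{13} = 12, x_{14} = 13, x_{15} = 3, x_{16} = 16, x_{17} = 19, x_{18} = 13, x_{19} = 10, x_{20} = 1, x_{21} = 11, x_{22} = 12, x_{23} = 1, x_{24} = 13, x_{25} = 14, x_{26} = 5, x_{27} = 19, x_{28} = 2, x_{29} = 21, x_{30} = 1, x_{31} = 0.
Since (x_{30}, x_{31}) = (x_0, x_1) = (1, 0) (two consecutive terms determine the rest), the sequence is periodic with period 30.
(7231 - 0) mod 30 = 1, so x_{7231} = x_1 = 0.

0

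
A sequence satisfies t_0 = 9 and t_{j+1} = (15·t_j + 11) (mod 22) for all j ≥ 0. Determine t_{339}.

16

We have t_0 = 9, t_1 = 14, t_2 = 1, t_3 = 4, t_4 = 5, t_5 = 20, t_6 = 3, t_7 = 12, t_8 = 15, t_9 = 16, t_{10} = 9.
Since t_{10} = t_0 = 9, the sequence is periodic with period 10.
(339 - 0) mod 10 = 9, so t_{339} = t_9 = 16.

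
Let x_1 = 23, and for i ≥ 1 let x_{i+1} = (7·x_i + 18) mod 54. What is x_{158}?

Computing terms: x_1 = 23,  x_2 = 17,  x_3 = 29,  x_4 = 5,  x_5 = 53,  x_6 = 11,  x_7 = 41,  x_8 = 35,  x_9 = 47,  x_{10} = 23.
Since x_{10} = x_1 = 23, the sequence is periodic with period 9.
(158 - 1) mod 9 = 4, so x_{158} = x_5 = 53.

53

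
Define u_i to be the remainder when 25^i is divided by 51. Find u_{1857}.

25

Listing terms: u_0 = 1,  u_1 = 25,  u_2 = 13,  u_3 = 19,  u_4 = 16,  u_5 = 43,  u_6 = 4,  u_7 = 49,  u_8 = 1.
Since u_8 = u_0 = 1, the sequence is periodic with period 8.
So u_{1857} = u_{0 + ((1857-0) mod 8)} = u_1 = 25.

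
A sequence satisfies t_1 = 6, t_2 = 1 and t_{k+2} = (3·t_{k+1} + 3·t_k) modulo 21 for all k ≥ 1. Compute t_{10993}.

Computing terms: t_1 = 6, t_2 = 1, t_3 = 0, t_4 = 3, t_5 = 9, t_6 = 15, t_7 = 9, t_8 = 9, t_9 = 12, t_{10} = 0, t_{11} = 15, t_{12} = 3, t_{13} = 12, t_{14} = 3, t_{15} = 3, t_{16} = 18, t_{17} = 0, t_{18} = 12, t_{19} = 15, t_{20} = 18, t_{21} = 15, t_{22} = 15, t_{23} = 6, t_{24} = 0, t_{25} = 18, t_{26} = 12, t_{27} = 6, t_{28} = 12, t_{29} = 12, t_{30} = 9, t_{31} = 0, t_{32} = 6, t_{33} = 18, t_{34} = 9, t_{35} = 18, t_{36} = 18, t_{37} = 3, t_{38} = 0, t_{39} = 9, t_{40} = 6, t_{41} = 3, t_{42} = 6, t_{43} = 6, t_{44} = 15, t_{45} = 0, t_{46} = 3.
Since (t_{45}, t_{46}) = (t_3, t_4) = (0, 3) (two consecutive terms determine the rest), the sequence is eventually periodic: after a pre-period of length 2 it cycles with period 42.
For k ≥ 3, t_k depends only on (k - 3) mod 42. (10993 - 3) mod 42 = 28, so t_{10993} = t_{31} = 0.

0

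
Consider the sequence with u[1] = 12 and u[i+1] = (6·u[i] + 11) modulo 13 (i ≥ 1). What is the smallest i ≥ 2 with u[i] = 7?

7

u[1] = 12, u[2] = 5, u[3] = 2, u[4] = 10, u[5] = 6, u[6] = 8, u[7] = 7, u[8] = 1, u[9] = 4, u[10] = 9, u[11] = 0, u[12] = 11, u[13] = 12.
The sequence repeats with period 12.
The value 7 first appears (with i ≥ 2) at u[7].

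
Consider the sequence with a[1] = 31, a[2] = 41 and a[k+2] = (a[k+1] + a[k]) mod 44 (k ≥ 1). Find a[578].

Listing terms: a[1] = 31; a[2] = 41; a[3] = 28; a[4] = 25; a[5] = 9; a[6] = 34; a[7] = 43; a[8] = 33; a[9] = 32; a[10] = 21; a[11] = 9; a[12] = 30; a[13] = 39; a[14] = 25; a[15] = 20; a[16] = 1; a[17] = 21; a[18] = 22; a[19] = 43; a[20] = 21; a[21] = 20; a[22] = 41; a[23] = 17; a[24] = 14; a[25] = 31; a[26] = 1; a[27] = 32; a[28] = 33; a[29] = 21; a[30] = 10; a[31] = 31; a[32] = 41.
The sequence repeats with period 30.
So a[578] = a[1 + ((578-1) mod 30)] = a[8] = 33.

33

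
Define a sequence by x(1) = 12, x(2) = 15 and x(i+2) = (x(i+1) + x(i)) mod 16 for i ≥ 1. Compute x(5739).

11

Computing terms: x(1) = 12,  x(2) = 15,  x(3) = 11,  x(4) = 10,  x(5) = 5,  x(6) = 15,  x(7) = 4,  x(8) = 3,  x(9) = 7,  x(10) = 10,  x(11) = 1,  x(12) = 11,  x(13) = 12,  x(14) = 7,  x(15) = 3,  x(16) = 10,  x(17) = 13,  x(18) = 7,  x(19) = 4,  x(20) = 11,  x(21) = 15,  x(22) = 10,  x(23) = 9,  x(24) = 3,  x(25) = 12,  x(26) = 15.
Since (x(25), x(26)) = (x(1), x(2)) = (12, 15) (two consecutive terms determine the rest), the sequence is periodic with period 24.
(5739 - 1) mod 24 = 2, so x(5739) = x(3) = 11.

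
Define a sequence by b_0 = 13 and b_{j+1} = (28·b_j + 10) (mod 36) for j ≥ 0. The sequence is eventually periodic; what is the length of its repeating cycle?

Listing terms: b_0 = 13, b_1 = 14, b_2 = 6, b_3 = 34, b_4 = 26, b_5 = 18, b_6 = 10, b_7 = 2, b_8 = 30, b_9 = 22, b_{10} = 14.
Since b_{10} = b_1 = 14, the sequence is eventually periodic: after a pre-period of length 1 it cycles with period 9.

9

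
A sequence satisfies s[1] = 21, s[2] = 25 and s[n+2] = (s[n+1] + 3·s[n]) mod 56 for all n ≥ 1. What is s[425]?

s[1] = 21; s[2] = 25; s[3] = 32; s[4] = 51; s[5] = 35; s[6] = 20; s[7] = 13; s[8] = 17; s[9] = 0; s[10] = 51; s[11] = 51; s[12] = 36; s[13] = 21; s[14] = 17; s[15] = 24; s[16] = 19; s[17] = 35; s[18] = 36; s[19] = 29; s[20] = 25; s[21] = 0; s[22] = 19; s[23] = 19; s[24] = 20; s[25] = 21; s[26] = 25.
The sequence repeats with period 24.
(425 - 1) mod 24 = 16, so s[425] = s[17] = 35.

35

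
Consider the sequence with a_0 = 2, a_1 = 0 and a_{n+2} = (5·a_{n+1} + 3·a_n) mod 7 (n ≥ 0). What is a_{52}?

Listing terms: a_0 = 2,  a_1 = 0,  a_2 = 6,  a_3 = 2,  a_4 = 0.
The sequence repeats with period 3.
So a_{52} = a_{0 + ((52-0) mod 3)} = a_1 = 0.

0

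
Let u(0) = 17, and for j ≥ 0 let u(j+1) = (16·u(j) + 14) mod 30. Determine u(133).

4

Computing terms: u(0) = 17,  u(1) = 16,  u(2) = 0,  u(3) = 14,  u(4) = 28,  u(5) = 12,  u(6) = 26,  u(7) = 10,  u(8) = 24,  u(9) = 8,  u(10) = 22,  u(11) = 6,  u(12) = 20,  u(13) = 4,  u(14) = 18,  u(15) = 2,  u(16) = 16.
Since u(16) = u(1) = 16, the sequence is eventually periodic: after a pre-period of length 1 it cycles with period 15.
For j ≥ 1, u(j) depends only on (j - 1) mod 15. (133 - 1) mod 15 = 12, so u(133) = u(13) = 4.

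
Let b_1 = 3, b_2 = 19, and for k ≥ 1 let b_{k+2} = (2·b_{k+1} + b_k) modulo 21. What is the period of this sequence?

We have b_1 = 3, b_2 = 19, b_3 = 20, b_4 = 17, b_5 = 12, b_6 = 20, b_7 = 10, b_8 = 19, b_9 = 6, b_{10} = 10, b_{11} = 5, b_{12} = 20, b_{13} = 3, b_{14} = 5, b_{15} = 13, b_{16} = 10, b_{17} = 12, b_{18} = 13, b_{19} = 17, b_{20} = 5, b_{21} = 6, b_{22} = 17, b_{23} = 19, b_{24} = 13, b_{25} = 3, b_{26} = 19.
Since (b_{25}, b_{26}) = (b_1, b_2) = (3, 19) (two consecutive terms determine the rest), the sequence is periodic with period 24.

24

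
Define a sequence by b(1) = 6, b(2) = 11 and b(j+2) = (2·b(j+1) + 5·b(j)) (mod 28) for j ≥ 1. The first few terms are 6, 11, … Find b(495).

4

We have b(1) = 6; b(2) = 11; b(3) = 24; b(4) = 19; b(5) = 18; b(6) = 19; b(7) = 16; b(8) = 15; b(9) = 26; b(10) = 15; b(11) = 20; b(12) = 3; b(13) = 22; b(14) = 3; b(15) = 4; b(16) = 23; b(17) = 10; b(18) = 23; b(19) = 12; b(20) = 27; b(21) = 2; b(22) = 27; b(23) = 8; b(24) = 11; b(25) = 6; b(26) = 11.
Since (b(25), b(26)) = (b(1), b(2)) = (6, 11) (two consecutive terms determine the rest), the sequence is periodic with period 24.
So b(495) = b(1 + ((495-1) mod 24)) = b(15) = 4.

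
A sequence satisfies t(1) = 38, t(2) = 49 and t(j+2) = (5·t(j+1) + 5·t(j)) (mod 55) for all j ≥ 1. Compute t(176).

40

Listing terms: t(1) = 38,  t(2) = 49,  t(3) = 50,  t(4) = 0,  t(5) = 30,  t(6) = 40,  t(7) = 20,  t(8) = 25,  t(9) = 5,  t(10) = 40,  t(11) = 5,  t(12) = 5,  t(13) = 50,  t(14) = 0.
Since (t(13), t(14)) = (t(3), t(4)) = (50, 0) (two consecutive terms determine the rest), the sequence is eventually periodic: after a pre-period of length 2 it cycles with period 10.
For j ≥ 3, t(j) depends only on (j - 3) mod 10. (176 - 3) mod 10 = 3, so t(176) = t(6) = 40.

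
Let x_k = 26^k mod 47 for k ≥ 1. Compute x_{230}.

1

Listing terms: x_1 = 26,  x_2 = 18,  x_3 = 45,  x_4 = 42,  x_5 = 11,  x_6 = 4,  x_7 = 10,  x_8 = 25,  x_9 = 39,  x_{10} = 27,  x_{11} = 44,  x_{12} = 16,  x_{13} = 40,  x_{14} = 6,  x_{15} = 15,  x_{16} = 14,  x_{17} = 35,  x_{18} = 17,  x_{19} = 19,  x_{20} = 24,  x_{21} = 13,  x_{22} = 9,  x_{23} = 46,  x_{24} = 21,  x_{25} = 29,  x_{26} = 2,  x_{27} = 5,  x_{28} = 36,  x_{29} = 43,  x_{30} = 37,  x_{31} = 22,  x_{32} = 8,  x_{33} = 20,  x_{34} = 3,  x_{35} = 31,  x_{36} = 7,  x_{37} = 41,  x_{38} = 32,  x_{39} = 33,  x_{40} = 12,  x_{41} = 30,  x_{42} = 28,  x_{43} = 23,  x_{44} = 34,  x_{45} = 38,  x_{46} = 1,  x_{47} = 26.
The sequence repeats with period 46.
So x_{230} = x_{1 + ((230-1) mod 46)} = x_{46} = 1.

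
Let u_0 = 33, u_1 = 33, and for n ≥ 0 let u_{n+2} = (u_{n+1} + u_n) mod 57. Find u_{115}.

9

We have u_0 = 33, u_1 = 33, u_2 = 9, u_3 = 42, u_4 = 51, u_5 = 36, u_6 = 30, u_7 = 9, u_8 = 39, u_9 = 48, u_{10} = 30, u_{11} = 21, u_{12} = 51, u_{13} = 15, u_{14} = 9, u_{15} = 24, u_{16} = 33, u_{17} = 0, u_{18} = 33, u_{19} = 33.
The sequence repeats with period 18.
(115 - 0) mod 18 = 7, so u_{115} = u_7 = 9.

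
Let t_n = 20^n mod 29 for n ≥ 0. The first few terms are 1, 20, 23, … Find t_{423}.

25

Listing terms: t_0 = 1,  t_1 = 20,  t_2 = 23,  t_3 = 25,  t_4 = 7,  t_5 = 24,  t_6 = 16,  t_7 = 1.
The sequence repeats with period 7.
So t_{423} = t_{0 + ((423-0) mod 7)} = t_3 = 25.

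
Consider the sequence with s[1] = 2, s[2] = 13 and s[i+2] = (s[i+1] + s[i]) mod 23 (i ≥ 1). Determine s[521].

2

s[1] = 2, s[2] = 13, s[3] = 15, s[4] = 5, s[5] = 20, s[6] = 2, s[7] = 22, s[8] = 1, s[9] = 0, s[10] = 1, s[11] = 1, s[12] = 2, s[13] = 3, s[14] = 5, s[15] = 8, s[16] = 13, s[17] = 21, s[18] = 11, s[19] = 9, s[20] = 20, s[21] = 6, s[22] = 3, s[23] = 9, s[24] = 12, s[25] = 21, s[26] = 10, s[27] = 8, s[28] = 18, s[29] = 3, s[30] = 21, s[31] = 1, s[32] = 22, s[33] = 0, s[34] = 22, s[35] = 22, s[36] = 21, s[37] = 20, s[38] = 18, s[39] = 15, s[40] = 10, s[41] = 2, s[42] = 12, s[43] = 14, s[44] = 3, s[45] = 17, s[46] = 20, s[47] = 14, s[48] = 11, s[49] = 2, s[50] = 13.
Since (s[49], s[50]) = (s[1], s[2]) = (2, 13) (two consecutive terms determine the rest), the sequence is periodic with period 48.
(521 - 1) mod 48 = 40, so s[521] = s[41] = 2.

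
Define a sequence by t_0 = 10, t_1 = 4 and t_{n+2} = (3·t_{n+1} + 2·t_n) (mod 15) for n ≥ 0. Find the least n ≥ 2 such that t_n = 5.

Computing terms: t_0 = 10,  t_1 = 4,  t_2 = 2,  t_3 = 14,  t_4 = 1,  t_5 = 1,  t_6 = 5,  t_7 = 2,  t_8 = 1,  t_9 = 7,  t_{10} = 8,  t_{11} = 8,  t_{12} = 10,  t_{13} = 1,  t_{14} = 8,  t_{15} = 11,  t_{16} = 4,  t_{17} = 4,  t_{18} = 5,  t_{19} = 8,  t_{20} = 4,  t_{21} = 13,  t_{22} = 2,  t_{23} = 2,  t_{24} = 10,  t_{25} = 4.
Since (t_{24}, t_{25}) = (t_0, t_1) = (10, 4) (two consecutive terms determine the rest), the sequence is periodic with period 24.
The value 5 first appears (with n ≥ 2) at t_6.

6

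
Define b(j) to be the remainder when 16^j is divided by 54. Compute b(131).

We have b(1) = 16, b(2) = 40, b(3) = 46, b(4) = 34, b(5) = 4, b(6) = 10, b(7) = 52, b(8) = 22, b(9) = 28, b(10) = 16.
Since b(10) = b(1) = 16, the sequence is periodic with period 9.
So b(131) = b(1 + ((131-1) mod 9)) = b(5) = 4.

4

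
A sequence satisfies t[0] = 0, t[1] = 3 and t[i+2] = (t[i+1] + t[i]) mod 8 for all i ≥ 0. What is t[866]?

Computing terms: t[0] = 0, t[1] = 3, t[2] = 3, t[3] = 6, t[4] = 1, t[5] = 7, t[6] = 0, t[7] = 7, t[8] = 7, t[9] = 6, t[10] = 5, t[11] = 3, t[12] = 0, t[13] = 3.
Since (t[12], t[13]) = (t[0], t[1]) = (0, 3) (two consecutive terms determine the rest), the sequence is periodic with period 12.
So t[866] = t[0 + ((866-0) mod 12)] = t[2] = 3.

3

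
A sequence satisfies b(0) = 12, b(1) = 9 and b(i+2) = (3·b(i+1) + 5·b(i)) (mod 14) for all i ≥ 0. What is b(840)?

12

Computing terms: b(0) = 12, b(1) = 9, b(2) = 3, b(3) = 12, b(4) = 9.
The sequence repeats with period 3.
So b(840) = b(0 + ((840-0) mod 3)) = b(0) = 12.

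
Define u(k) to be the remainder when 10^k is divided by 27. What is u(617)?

19

Listing terms: u(1) = 10,  u(2) = 19,  u(3) = 1,  u(4) = 10.
The sequence repeats with period 3.
(617 - 1) mod 3 = 1, so u(617) = u(2) = 19.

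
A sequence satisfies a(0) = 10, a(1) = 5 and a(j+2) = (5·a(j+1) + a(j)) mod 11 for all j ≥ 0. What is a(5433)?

10

a(0) = 10, a(1) = 5, a(2) = 2, a(3) = 4, a(4) = 0, a(5) = 4, a(6) = 9, a(7) = 5, a(8) = 1, a(9) = 10, a(10) = 7, a(11) = 1, a(12) = 1, a(13) = 6, a(14) = 9, a(15) = 7, a(16) = 0, a(17) = 7, a(18) = 2, a(19) = 6, a(20) = 10, a(21) = 1, a(22) = 4, a(23) = 10, a(24) = 10, a(25) = 5.
Since (a(24), a(25)) = (a(0), a(1)) = (10, 5) (two consecutive terms determine the rest), the sequence is periodic with period 24.
So a(5433) = a(0 + ((5433-0) mod 24)) = a(9) = 10.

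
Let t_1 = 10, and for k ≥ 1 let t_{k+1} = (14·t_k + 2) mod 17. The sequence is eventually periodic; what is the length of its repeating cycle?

16

Listing terms: t_1 = 10, t_2 = 6, t_3 = 1, t_4 = 16, t_5 = 5, t_6 = 4, t_7 = 7, t_8 = 15, t_9 = 8, t_{10} = 12, t_{11} = 0, t_{12} = 2, t_{13} = 13, t_{14} = 14, t_{15} = 11, t_{16} = 3, t_{17} = 10.
Since t_{17} = t_1 = 10, the sequence is periodic with period 16.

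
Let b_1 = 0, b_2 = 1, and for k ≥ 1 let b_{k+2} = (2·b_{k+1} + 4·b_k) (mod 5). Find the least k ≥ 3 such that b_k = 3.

4

We have b_1 = 0, b_2 = 1, b_3 = 2, b_4 = 3, b_5 = 4, b_6 = 0, b_7 = 1.
Since (b_6, b_7) = (b_1, b_2) = (0, 1) (two consecutive terms determine the rest), the sequence is periodic with period 5.
The value 3 first appears (with k ≥ 3) at b_4.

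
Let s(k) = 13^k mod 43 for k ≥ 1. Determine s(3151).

13

We have s(1) = 13; s(2) = 40; s(3) = 4; s(4) = 9; s(5) = 31; s(6) = 16; s(7) = 36; s(8) = 38; s(9) = 21; s(10) = 15; s(11) = 23; s(12) = 41; s(13) = 17; s(14) = 6; s(15) = 35; s(16) = 25; s(17) = 24; s(18) = 11; s(19) = 14; s(20) = 10; s(21) = 1; s(22) = 13.
Since s(22) = s(1) = 13, the sequence is periodic with period 21.
(3151 - 1) mod 21 = 0, so s(3151) = s(1) = 13.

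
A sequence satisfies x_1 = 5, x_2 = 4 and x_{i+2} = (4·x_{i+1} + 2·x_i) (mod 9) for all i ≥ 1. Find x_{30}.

Listing terms: x_1 = 5, x_2 = 4, x_3 = 8, x_4 = 4, x_5 = 5, x_6 = 1, x_7 = 5, x_8 = 4.
The sequence repeats with period 6.
(30 - 1) mod 6 = 5, so x_{30} = x_6 = 1.

1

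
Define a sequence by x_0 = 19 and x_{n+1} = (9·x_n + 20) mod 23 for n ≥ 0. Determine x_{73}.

Computing terms: x_0 = 19,  x_1 = 7,  x_2 = 14,  x_3 = 8,  x_4 = 0,  x_5 = 20,  x_6 = 16,  x_7 = 3,  x_8 = 1,  x_9 = 6,  x_{10} = 5,  x_{11} = 19.
Since x_{11} = x_0 = 19, the sequence is periodic with period 11.
(73 - 0) mod 11 = 7, so x_{73} = x_7 = 3.

3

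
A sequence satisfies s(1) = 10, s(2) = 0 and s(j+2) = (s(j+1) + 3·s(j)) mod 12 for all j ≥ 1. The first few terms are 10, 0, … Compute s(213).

We have s(1) = 10, s(2) = 0, s(3) = 6, s(4) = 6, s(5) = 0, s(6) = 6.
Since (s(5), s(6)) = (s(2), s(3)) = (0, 6) (two consecutive terms determine the rest), the sequence is eventually periodic: after a pre-period of length 1 it cycles with period 3.
For j ≥ 2, s(j) depends only on (j - 2) mod 3. (213 - 2) mod 3 = 1, so s(213) = s(3) = 6.

6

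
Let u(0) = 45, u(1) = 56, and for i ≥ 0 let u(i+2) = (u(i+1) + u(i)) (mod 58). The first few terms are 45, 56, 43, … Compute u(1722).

45

Computing terms: u(0) = 45; u(1) = 56; u(2) = 43; u(3) = 41; u(4) = 26; u(5) = 9; u(6) = 35; u(7) = 44; u(8) = 21; u(9) = 7; u(10) = 28; u(11) = 35; u(12) = 5; u(13) = 40; u(14) = 45; u(15) = 27; u(16) = 14; u(17) = 41; u(18) = 55; u(19) = 38; u(20) = 35; u(21) = 15; u(22) = 50; u(23) = 7; u(24) = 57; u(25) = 6; u(26) = 5; u(27) = 11; u(28) = 16; u(29) = 27; u(30) = 43; u(31) = 12; u(32) = 55; u(33) = 9; u(34) = 6; u(35) = 15; u(36) = 21; u(37) = 36; u(38) = 57; u(39) = 35; u(40) = 34; u(41) = 11; u(42) = 45; u(43) = 56.
Since (u(42), u(43)) = (u(0), u(1)) = (45, 56) (two consecutive terms determine the rest), the sequence is periodic with period 42.
(1722 - 0) mod 42 = 0, so u(1722) = u(0) = 45.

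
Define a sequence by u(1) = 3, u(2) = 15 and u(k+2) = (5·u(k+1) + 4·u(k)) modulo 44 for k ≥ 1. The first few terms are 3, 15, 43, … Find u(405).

7

We have u(1) = 3; u(2) = 15; u(3) = 43; u(4) = 11; u(5) = 7; u(6) = 35; u(7) = 27; u(8) = 11; u(9) = 31; u(10) = 23; u(11) = 19; u(12) = 11; u(13) = 43; u(14) = 39; u(15) = 15; u(16) = 11; u(17) = 27; u(18) = 3; u(19) = 35; u(20) = 11; u(21) = 19; u(22) = 7; u(23) = 23; u(24) = 11; u(25) = 15; u(26) = 31; u(27) = 39; u(28) = 11; u(29) = 35; u(30) = 43; u(31) = 3; u(32) = 11; u(33) = 23; u(34) = 27; u(35) = 7; u(36) = 11; u(37) = 39; u(38) = 19; u(39) = 31; u(40) = 11; u(41) = 3; u(42) = 15.
Since (u(41), u(42)) = (u(1), u(2)) = (3, 15) (two consecutive terms determine the rest), the sequence is periodic with period 40.
So u(405) = u(1 + ((405-1) mod 40)) = u(5) = 7.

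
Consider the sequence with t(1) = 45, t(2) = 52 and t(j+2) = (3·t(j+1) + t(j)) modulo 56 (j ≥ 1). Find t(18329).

Listing terms: t(1) = 45,  t(2) = 52,  t(3) = 33,  t(4) = 39,  t(5) = 38,  t(6) = 41,  t(7) = 49,  t(8) = 20,  t(9) = 53,  t(10) = 11,  t(11) = 30,  t(12) = 45,  t(13) = 53,  t(14) = 36,  t(15) = 49,  t(16) = 15,  t(17) = 38,  t(18) = 17,  t(19) = 33,  t(20) = 4,  t(21) = 45,  t(22) = 27,  t(23) = 14,  t(24) = 13,  t(25) = 53,  t(26) = 4,  t(27) = 9,  t(28) = 31,  t(29) = 46,  t(30) = 1,  t(31) = 49,  t(32) = 36,  t(33) = 45,  t(34) = 3,  t(35) = 54,  t(36) = 53,  t(37) = 45,  t(38) = 20,  t(39) = 49,  t(40) = 55,  t(41) = 46,  t(42) = 25,  t(43) = 9,  t(44) = 52,  t(45) = 53,  t(46) = 43,  t(47) = 14,  t(48) = 29,  t(49) = 45,  t(50) = 52.
Since (t(49), t(50)) = (t(1), t(2)) = (45, 52) (two consecutive terms determine the rest), the sequence is periodic with period 48.
(18329 - 1) mod 48 = 40, so t(18329) = t(41) = 46.

46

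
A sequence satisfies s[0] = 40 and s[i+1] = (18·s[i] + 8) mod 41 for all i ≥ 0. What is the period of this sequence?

5

Computing terms: s[0] = 40; s[1] = 31; s[2] = 33; s[3] = 28; s[4] = 20; s[5] = 40.
The sequence repeats with period 5.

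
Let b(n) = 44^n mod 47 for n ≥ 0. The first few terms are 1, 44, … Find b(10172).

24

Computing terms: b(0) = 1; b(1) = 44; b(2) = 9; b(3) = 20; b(4) = 34; b(5) = 39; b(6) = 24; b(7) = 22; b(8) = 28; b(9) = 10; b(10) = 17; b(11) = 43; b(12) = 12; b(13) = 11; b(14) = 14; b(15) = 5; b(16) = 32; b(17) = 45; b(18) = 6; b(19) = 29; b(20) = 7; b(21) = 26; b(22) = 16; b(23) = 46; b(24) = 3; b(25) = 38; b(26) = 27; b(27) = 13; b(28) = 8; b(29) = 23; b(30) = 25; b(31) = 19; b(32) = 37; b(33) = 30; b(34) = 4; b(35) = 35; b(36) = 36; b(37) = 33; b(38) = 42; b(39) = 15; b(40) = 2; b(41) = 41; b(42) = 18; b(43) = 40; b(44) = 21; b(45) = 31; b(46) = 1.
The sequence repeats with period 46.
So b(10172) = b(0 + ((10172-0) mod 46)) = b(6) = 24.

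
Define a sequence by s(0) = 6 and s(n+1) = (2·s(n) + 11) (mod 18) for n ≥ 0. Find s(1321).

We have s(0) = 6; s(1) = 5; s(2) = 3; s(3) = 17; s(4) = 9; s(5) = 11; s(6) = 15; s(7) = 5.
Since s(7) = s(1) = 5, the sequence is eventually periodic: after a pre-period of length 1 it cycles with period 6.
For n ≥ 1, s(n) depends only on (n - 1) mod 6. (1321 - 1) mod 6 = 0, so s(1321) = s(1) = 5.

5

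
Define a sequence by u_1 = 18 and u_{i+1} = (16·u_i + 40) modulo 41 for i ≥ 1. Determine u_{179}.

Listing terms: u_1 = 18; u_2 = 0; u_3 = 40; u_4 = 24; u_5 = 14; u_6 = 18.
Since u_6 = u_1 = 18, the sequence is periodic with period 5.
So u_{179} = u_{1 + ((179-1) mod 5)} = u_4 = 24.

24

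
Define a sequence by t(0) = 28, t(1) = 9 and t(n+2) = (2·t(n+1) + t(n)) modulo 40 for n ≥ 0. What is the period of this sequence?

t(0) = 28,  t(1) = 9,  t(2) = 6,  t(3) = 21,  t(4) = 8,  t(5) = 37,  t(6) = 2,  t(7) = 1,  t(8) = 4,  t(9) = 9,  t(10) = 22,  t(11) = 13,  t(12) = 8,  t(13) = 29,  t(14) = 26,  t(15) = 1,  t(16) = 28,  t(17) = 17,  t(18) = 22,  t(19) = 21,  t(20) = 24,  t(21) = 29,  t(22) = 2,  t(23) = 33,  t(24) = 28,  t(25) = 9.
Since (t(24), t(25)) = (t(0), t(1)) = (28, 9) (two consecutive terms determine the rest), the sequence is periodic with period 24.

24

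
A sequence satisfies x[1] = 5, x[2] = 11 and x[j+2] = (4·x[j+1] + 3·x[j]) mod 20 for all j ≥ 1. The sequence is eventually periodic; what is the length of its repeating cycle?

We have x[1] = 5, x[2] = 11, x[3] = 19, x[4] = 9, x[5] = 13, x[6] = 19, x[7] = 15, x[8] = 17, x[9] = 13, x[10] = 3, x[11] = 11, x[12] = 13, x[13] = 5, x[14] = 19, x[15] = 11, x[16] = 1, x[17] = 17, x[18] = 11, x[19] = 15, x[20] = 13, x[21] = 17, x[22] = 7, x[23] = 19, x[24] = 17, x[25] = 5, x[26] = 11.
Since (x[25], x[26]) = (x[1], x[2]) = (5, 11) (two consecutive terms determine the rest), the sequence is periodic with period 24.

24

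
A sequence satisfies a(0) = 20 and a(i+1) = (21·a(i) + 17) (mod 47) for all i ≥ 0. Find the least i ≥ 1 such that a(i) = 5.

We have a(0) = 20; a(1) = 14; a(2) = 29; a(3) = 15; a(4) = 3; a(5) = 33; a(6) = 5; a(7) = 28; a(8) = 41; a(9) = 32; a(10) = 31; a(11) = 10; a(12) = 39; a(13) = 37; a(14) = 42; a(15) = 6; a(16) = 2; a(17) = 12; a(18) = 34; a(19) = 26; a(20) = 46; a(21) = 43; a(22) = 27; a(23) = 20.
The sequence repeats with period 23.
The value 5 first appears (with i ≥ 1) at a(6).

6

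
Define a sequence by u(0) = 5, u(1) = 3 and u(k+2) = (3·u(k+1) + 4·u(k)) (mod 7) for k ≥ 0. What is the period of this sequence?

6

We have u(0) = 5,  u(1) = 3,  u(2) = 1,  u(3) = 1,  u(4) = 0,  u(5) = 4,  u(6) = 5,  u(7) = 3.
The sequence repeats with period 6.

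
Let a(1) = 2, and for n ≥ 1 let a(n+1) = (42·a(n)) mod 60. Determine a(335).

We have a(1) = 2; a(2) = 24; a(3) = 48; a(4) = 36; a(5) = 12; a(6) = 24.
Since a(6) = a(2) = 24, the sequence is eventually periodic: after a pre-period of length 1 it cycles with period 4.
For n ≥ 2, a(n) depends only on (n - 2) mod 4. (335 - 2) mod 4 = 1, so a(335) = a(3) = 48.

48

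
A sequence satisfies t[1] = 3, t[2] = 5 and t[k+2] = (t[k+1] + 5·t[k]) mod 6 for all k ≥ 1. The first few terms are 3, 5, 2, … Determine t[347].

We have t[1] = 3, t[2] = 5, t[3] = 2, t[4] = 3, t[5] = 1, t[6] = 4, t[7] = 3, t[8] = 5.
Since (t[7], t[8]) = (t[1], t[2]) = (3, 5) (two consecutive terms determine the rest), the sequence is periodic with period 6.
So t[347] = t[1 + ((347-1) mod 6)] = t[5] = 1.

1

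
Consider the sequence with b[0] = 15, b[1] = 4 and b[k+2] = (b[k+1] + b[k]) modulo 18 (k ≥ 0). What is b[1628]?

We have b[0] = 15; b[1] = 4; b[2] = 1; b[3] = 5; b[4] = 6; b[5] = 11; b[6] = 17; b[7] = 10; b[8] = 9; b[9] = 1; b[10] = 10; b[11] = 11; b[12] = 3; b[13] = 14; b[14] = 17; b[15] = 13; b[16] = 12; b[17] = 7; b[18] = 1; b[19] = 8; b[20] = 9; b[21] = 17; b[22] = 8; b[23] = 7; b[24] = 15; b[25] = 4.
Since (b[24], b[25]) = (b[0], b[1]) = (15, 4) (two consecutive terms determine the rest), the sequence is periodic with period 24.
So b[1628] = b[0 + ((1628-0) mod 24)] = b[20] = 9.

9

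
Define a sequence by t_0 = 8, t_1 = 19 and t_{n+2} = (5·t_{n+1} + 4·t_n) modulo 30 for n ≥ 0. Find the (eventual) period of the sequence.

Listing terms: t_0 = 8,  t_1 = 19,  t_2 = 7,  t_3 = 21,  t_4 = 13,  t_5 = 29,  t_6 = 17,  t_7 = 21,  t_8 = 23,  t_9 = 19,  t_{10} = 7.
Since (t_9, t_{10}) = (t_1, t_2) = (19, 7) (two consecutive terms determine the rest), the sequence is eventually periodic: after a pre-period of length 1 it cycles with period 8.

8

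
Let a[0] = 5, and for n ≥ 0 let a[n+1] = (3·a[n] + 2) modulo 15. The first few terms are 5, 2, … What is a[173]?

2

We have a[0] = 5; a[1] = 2; a[2] = 8; a[3] = 11; a[4] = 5.
Since a[4] = a[0] = 5, the sequence is periodic with period 4.
(173 - 0) mod 4 = 1, so a[173] = a[1] = 2.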